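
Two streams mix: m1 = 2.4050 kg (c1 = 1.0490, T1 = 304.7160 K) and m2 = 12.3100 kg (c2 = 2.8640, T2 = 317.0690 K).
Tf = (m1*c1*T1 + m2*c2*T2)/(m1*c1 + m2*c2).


num = 11947.2852
den = 37.7787
Tf = 316.2441 K

316.2441 K


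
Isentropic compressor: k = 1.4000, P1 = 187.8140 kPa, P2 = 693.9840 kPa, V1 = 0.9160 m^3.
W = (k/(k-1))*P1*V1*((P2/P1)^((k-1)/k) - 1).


(k-1)/k = 0.2857
(P2/P1)^exp = 1.4527
W = 3.5000 * 187.8140 * 0.9160 * (1.4527 - 1) = 272.5883 kJ

272.5883 kJ


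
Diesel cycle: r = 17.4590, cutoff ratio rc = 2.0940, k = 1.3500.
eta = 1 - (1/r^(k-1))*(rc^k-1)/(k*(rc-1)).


r^(k-1) = 2.7209
rc^k = 2.7122
eta = 0.5739 = 57.3920%

57.3920%


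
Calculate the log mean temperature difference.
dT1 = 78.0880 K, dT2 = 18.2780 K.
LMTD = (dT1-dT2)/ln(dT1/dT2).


dT1/dT2 = 4.2722
ln(dT1/dT2) = 1.4521
LMTD = 59.8100 / 1.4521 = 41.1875 K

41.1875 K


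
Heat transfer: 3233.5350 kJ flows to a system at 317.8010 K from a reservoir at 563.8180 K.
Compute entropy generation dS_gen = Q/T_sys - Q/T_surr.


dS_sys = 3233.5350/317.8010 = 10.1747 kJ/K
dS_surr = -3233.5350/563.8180 = -5.7351 kJ/K
dS_gen = 10.1747 - 5.7351 = 4.4396 kJ/K (irreversible)

dS_gen = 4.4396 kJ/K, irreversible


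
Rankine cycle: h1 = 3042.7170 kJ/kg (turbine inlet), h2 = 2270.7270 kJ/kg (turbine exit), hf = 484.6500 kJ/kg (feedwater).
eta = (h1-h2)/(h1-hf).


W = 771.9900 kJ/kg
Q_in = 2558.0670 kJ/kg
eta = 0.3018 = 30.1786%

eta = 30.1786%


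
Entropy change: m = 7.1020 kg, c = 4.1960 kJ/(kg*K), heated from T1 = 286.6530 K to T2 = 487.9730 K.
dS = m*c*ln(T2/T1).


T2/T1 = 1.7023
ln(T2/T1) = 0.5320
dS = 7.1020 * 4.1960 * 0.5320 = 15.8532 kJ/K

15.8532 kJ/K


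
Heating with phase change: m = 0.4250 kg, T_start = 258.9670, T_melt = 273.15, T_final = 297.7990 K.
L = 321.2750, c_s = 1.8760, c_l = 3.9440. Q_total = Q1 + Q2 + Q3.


Q1 (sensible, solid) = 0.4250 * 1.8760 * 14.1830 = 11.3081 kJ
Q2 (latent) = 0.4250 * 321.2750 = 136.5419 kJ
Q3 (sensible, liquid) = 0.4250 * 3.9440 * 24.6490 = 41.3167 kJ
Q_total = 189.1666 kJ

189.1666 kJ


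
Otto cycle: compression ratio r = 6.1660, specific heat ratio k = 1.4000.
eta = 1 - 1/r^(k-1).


r^(k-1) = 2.0701
eta = 1 - 1/2.0701 = 0.5169 = 51.6943%

51.6943%


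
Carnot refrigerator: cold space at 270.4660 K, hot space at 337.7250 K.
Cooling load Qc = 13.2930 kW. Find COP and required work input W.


COP = 270.4660 / 67.2590 = 4.0213
W = 13.2930 / 4.0213 = 3.3057 kW

COP = 4.0213, W = 3.3057 kW


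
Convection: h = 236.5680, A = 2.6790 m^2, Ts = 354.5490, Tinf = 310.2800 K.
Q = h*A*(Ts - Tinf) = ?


dT = 44.2690 K
Q = 236.5680 * 2.6790 * 44.2690 = 28056.1725 W

28056.1725 W


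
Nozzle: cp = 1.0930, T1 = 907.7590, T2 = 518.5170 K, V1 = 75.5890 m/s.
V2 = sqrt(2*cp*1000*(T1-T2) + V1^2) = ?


dT = 389.2420 K
2*cp*1000*dT = 850883.0120
V1^2 = 5713.6969
V2 = sqrt(856596.7089) = 925.5251 m/s

925.5251 m/s


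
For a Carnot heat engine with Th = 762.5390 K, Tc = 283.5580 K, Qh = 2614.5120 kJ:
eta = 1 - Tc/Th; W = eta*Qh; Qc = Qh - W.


eta = 1 - 283.5580/762.5390 = 0.6281
W = 0.6281 * 2614.5120 = 1642.2787 kJ
Qc = 2614.5120 - 1642.2787 = 972.2333 kJ

eta = 62.8140%, W = 1642.2787 kJ, Qc = 972.2333 kJ


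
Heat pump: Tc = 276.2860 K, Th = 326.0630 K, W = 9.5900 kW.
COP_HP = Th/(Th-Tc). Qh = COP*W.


COP = 326.0630 / 49.7770 = 6.5505
Qh = 6.5505 * 9.5900 = 62.8191 kW

COP = 6.5505, Qh = 62.8191 kW


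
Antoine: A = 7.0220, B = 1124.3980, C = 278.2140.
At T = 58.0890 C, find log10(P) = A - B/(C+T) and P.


C+T = 336.3030
B/(C+T) = 3.3434
log10(P) = 7.0220 - 3.3434 = 3.6786
P = 10^3.6786 = 4770.8133 mmHg

4770.8133 mmHg


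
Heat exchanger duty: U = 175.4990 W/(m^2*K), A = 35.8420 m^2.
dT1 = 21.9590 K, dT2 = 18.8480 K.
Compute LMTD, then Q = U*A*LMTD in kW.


LMTD = 20.3639 K
Q = 175.4990 * 35.8420 * 20.3639 = 128093.7808 W = 128.0938 kW

128.0938 kW


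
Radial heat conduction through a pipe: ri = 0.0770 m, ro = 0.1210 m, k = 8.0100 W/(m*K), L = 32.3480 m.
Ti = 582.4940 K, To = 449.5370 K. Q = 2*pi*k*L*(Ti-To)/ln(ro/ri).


dT = 132.9570 K
ln(ro/ri) = 0.4520
Q = 2*pi*8.0100*32.3480*132.9570 / 0.4520 = 478902.2584 W

478902.2584 W


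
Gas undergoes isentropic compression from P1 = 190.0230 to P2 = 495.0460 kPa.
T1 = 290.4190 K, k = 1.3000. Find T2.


(k-1)/k = 0.2308
(P2/P1)^exp = 1.2473
T2 = 290.4190 * 1.2473 = 362.2330 K

362.2330 K


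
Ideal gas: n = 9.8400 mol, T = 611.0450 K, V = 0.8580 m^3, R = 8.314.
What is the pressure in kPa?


P = nRT/V = 9.8400 * 8.314 * 611.0450 / 0.8580
= 49989.4448 / 0.8580 = 58262.7562 Pa = 58.2628 kPa

58.2628 kPa


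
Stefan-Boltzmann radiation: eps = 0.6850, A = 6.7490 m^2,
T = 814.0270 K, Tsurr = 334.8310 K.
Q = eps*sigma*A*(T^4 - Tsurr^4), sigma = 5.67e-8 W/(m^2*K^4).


T^4 = 4.3909e+11
Tsurr^4 = 1.2569e+10
Q = 0.6850 * 5.67e-8 * 6.7490 * 4.2652e+11 = 111803.4395 W

111803.4395 W


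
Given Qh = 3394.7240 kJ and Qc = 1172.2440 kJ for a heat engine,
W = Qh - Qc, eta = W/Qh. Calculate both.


W = 3394.7240 - 1172.2440 = 2222.4800 kJ
eta = 2222.4800 / 3394.7240 = 0.6547 = 65.4687%

W = 2222.4800 kJ, eta = 65.4687%


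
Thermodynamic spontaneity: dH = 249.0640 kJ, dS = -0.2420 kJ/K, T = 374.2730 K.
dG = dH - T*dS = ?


T*dS = 374.2730 * -0.2420 = -90.5741 kJ
dG = 249.0640 + 90.5741 = 339.6381 kJ (non-spontaneous)

dG = 339.6381 kJ, non-spontaneous


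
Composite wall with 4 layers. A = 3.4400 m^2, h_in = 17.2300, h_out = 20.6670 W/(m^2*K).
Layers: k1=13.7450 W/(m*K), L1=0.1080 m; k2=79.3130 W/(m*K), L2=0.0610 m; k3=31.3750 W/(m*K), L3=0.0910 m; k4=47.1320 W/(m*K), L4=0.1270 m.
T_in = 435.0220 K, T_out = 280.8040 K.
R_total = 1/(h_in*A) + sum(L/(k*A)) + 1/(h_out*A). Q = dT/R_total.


R_conv_in = 1/(17.2300*3.4400) = 0.0169
R_1 = 0.1080/(13.7450*3.4400) = 0.0023
R_2 = 0.0610/(79.3130*3.4400) = 0.0002
R_3 = 0.0910/(31.3750*3.4400) = 0.0008
R_4 = 0.1270/(47.1320*3.4400) = 0.0008
R_conv_out = 1/(20.6670*3.4400) = 0.0141
R_total = 0.0351 K/W
Q = 154.2180 / 0.0351 = 4397.2410 W

R_total = 0.0351 K/W, Q = 4397.2410 W


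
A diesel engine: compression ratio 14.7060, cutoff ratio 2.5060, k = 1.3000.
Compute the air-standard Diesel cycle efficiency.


r^(k-1) = 2.2400
rc^k = 3.3012
eta = 0.4753 = 47.5262%

47.5262%


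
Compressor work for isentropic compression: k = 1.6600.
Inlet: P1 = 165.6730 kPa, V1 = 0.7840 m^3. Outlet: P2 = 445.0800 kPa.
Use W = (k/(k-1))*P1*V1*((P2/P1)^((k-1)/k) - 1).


(k-1)/k = 0.3976
(P2/P1)^exp = 1.4813
W = 2.5152 * 165.6730 * 0.7840 * (1.4813 - 1) = 157.2315 kJ

157.2315 kJ


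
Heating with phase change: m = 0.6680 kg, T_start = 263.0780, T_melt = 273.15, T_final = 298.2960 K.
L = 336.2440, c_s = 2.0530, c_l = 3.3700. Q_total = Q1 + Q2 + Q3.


Q1 (sensible, solid) = 0.6680 * 2.0530 * 10.0720 = 13.8128 kJ
Q2 (latent) = 0.6680 * 336.2440 = 224.6110 kJ
Q3 (sensible, liquid) = 0.6680 * 3.3700 * 25.1460 = 56.6077 kJ
Q_total = 295.0314 kJ

295.0314 kJ


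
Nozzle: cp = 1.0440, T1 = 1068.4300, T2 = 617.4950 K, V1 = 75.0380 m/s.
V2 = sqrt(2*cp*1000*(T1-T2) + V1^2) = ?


dT = 450.9350 K
2*cp*1000*dT = 941552.2800
V1^2 = 5630.7014
V2 = sqrt(947182.9814) = 973.2333 m/s

973.2333 m/s


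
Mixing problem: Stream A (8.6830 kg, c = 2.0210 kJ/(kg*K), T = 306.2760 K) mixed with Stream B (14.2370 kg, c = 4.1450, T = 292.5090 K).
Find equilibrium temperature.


num = 22636.2842
den = 76.5607
Tf = 295.6645 K

295.6645 K


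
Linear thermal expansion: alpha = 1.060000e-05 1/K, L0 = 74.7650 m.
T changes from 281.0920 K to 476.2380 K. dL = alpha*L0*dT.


dT = 195.1460 K
dL = 1.060000e-05 * 74.7650 * 195.1460 = 0.154655 m
L_final = 74.919655 m

dL = 0.154655 m


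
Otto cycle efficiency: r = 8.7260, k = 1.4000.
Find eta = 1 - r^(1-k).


r^(k-1) = 2.3786
eta = 1 - 1/2.3786 = 0.5796 = 57.9589%

57.9589%


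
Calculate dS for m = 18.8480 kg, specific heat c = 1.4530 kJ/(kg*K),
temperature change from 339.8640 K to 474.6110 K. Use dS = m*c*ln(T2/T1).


T2/T1 = 1.3965
ln(T2/T1) = 0.3339
dS = 18.8480 * 1.4530 * 0.3339 = 9.1456 kJ/K

9.1456 kJ/K


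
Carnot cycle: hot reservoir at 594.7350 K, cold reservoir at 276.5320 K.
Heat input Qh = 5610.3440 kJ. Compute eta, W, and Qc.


eta = 1 - 276.5320/594.7350 = 0.5350
W = 0.5350 * 5610.3440 = 3001.7206 kJ
Qc = 5610.3440 - 3001.7206 = 2608.6234 kJ

eta = 53.5033%, W = 3001.7206 kJ, Qc = 2608.6234 kJ


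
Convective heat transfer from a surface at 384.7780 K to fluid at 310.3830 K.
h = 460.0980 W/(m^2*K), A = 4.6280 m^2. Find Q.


dT = 74.3950 K
Q = 460.0980 * 4.6280 * 74.3950 = 158411.7690 W

158411.7690 W


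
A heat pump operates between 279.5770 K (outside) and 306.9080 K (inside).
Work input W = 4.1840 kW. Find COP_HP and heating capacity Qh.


COP = 306.9080 / 27.3310 = 11.2293
Qh = 11.2293 * 4.1840 = 46.9834 kW

COP = 11.2293, Qh = 46.9834 kW


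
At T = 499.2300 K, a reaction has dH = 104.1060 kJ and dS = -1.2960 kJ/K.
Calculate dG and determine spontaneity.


T*dS = 499.2300 * -1.2960 = -647.0021 kJ
dG = 104.1060 + 647.0021 = 751.1081 kJ (non-spontaneous)

dG = 751.1081 kJ, non-spontaneous


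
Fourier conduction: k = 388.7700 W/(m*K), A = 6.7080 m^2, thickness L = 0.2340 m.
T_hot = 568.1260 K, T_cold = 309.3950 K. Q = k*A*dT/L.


dT = 258.7310 K
Q = 388.7700 * 6.7080 * 258.7310 / 0.2340 = 2883489.7249 W

2883489.7249 W


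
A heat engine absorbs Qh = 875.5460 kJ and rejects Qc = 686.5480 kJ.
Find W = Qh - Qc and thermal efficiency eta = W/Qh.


W = 875.5460 - 686.5480 = 188.9980 kJ
eta = 188.9980 / 875.5460 = 0.2159 = 21.5863%

W = 188.9980 kJ, eta = 21.5863%


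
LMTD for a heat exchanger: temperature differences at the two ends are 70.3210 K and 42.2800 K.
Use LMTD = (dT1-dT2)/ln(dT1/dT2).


dT1/dT2 = 1.6632
ln(dT1/dT2) = 0.5088
LMTD = 28.0410 / 0.5088 = 55.1168 K

55.1168 K


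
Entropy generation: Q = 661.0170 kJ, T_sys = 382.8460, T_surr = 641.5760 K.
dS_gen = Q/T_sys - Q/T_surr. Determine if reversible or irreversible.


dS_sys = 661.0170/382.8460 = 1.7266 kJ/K
dS_surr = -661.0170/641.5760 = -1.0303 kJ/K
dS_gen = 1.7266 - 1.0303 = 0.6963 kJ/K (irreversible)

dS_gen = 0.6963 kJ/K, irreversible


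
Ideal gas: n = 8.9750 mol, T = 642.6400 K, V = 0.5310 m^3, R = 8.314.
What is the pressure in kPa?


P = nRT/V = 8.9750 * 8.314 * 642.6400 / 0.5310
= 47952.6079 / 0.5310 = 90306.2296 Pa = 90.3062 kPa

90.3062 kPa


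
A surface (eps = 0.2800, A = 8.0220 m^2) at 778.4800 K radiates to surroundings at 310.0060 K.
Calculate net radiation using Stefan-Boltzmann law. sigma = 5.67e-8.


T^4 = 3.6727e+11
Tsurr^4 = 9.2359e+09
Q = 0.2800 * 5.67e-8 * 8.0220 * 3.5804e+11 = 45598.7152 W

45598.7152 W


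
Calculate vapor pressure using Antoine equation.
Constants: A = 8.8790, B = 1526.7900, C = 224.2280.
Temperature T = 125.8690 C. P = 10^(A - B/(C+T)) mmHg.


C+T = 350.0970
B/(C+T) = 4.3610
log10(P) = 8.8790 - 4.3610 = 4.5180
P = 10^4.5180 = 32957.2898 mmHg

32957.2898 mmHg


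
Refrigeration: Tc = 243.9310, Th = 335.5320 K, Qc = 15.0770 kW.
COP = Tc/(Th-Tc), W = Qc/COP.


COP = 243.9310 / 91.6010 = 2.6630
W = 15.0770 / 2.6630 = 5.6617 kW

COP = 2.6630, W = 5.6617 kW


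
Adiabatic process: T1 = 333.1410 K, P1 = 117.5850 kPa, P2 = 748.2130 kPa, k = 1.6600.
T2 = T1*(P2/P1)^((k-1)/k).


(k-1)/k = 0.3976
(P2/P1)^exp = 2.0870
T2 = 333.1410 * 2.0870 = 695.2818 K

695.2818 K


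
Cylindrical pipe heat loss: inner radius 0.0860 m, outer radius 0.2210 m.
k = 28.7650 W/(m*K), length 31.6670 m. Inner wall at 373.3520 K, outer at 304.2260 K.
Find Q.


dT = 69.1260 K
ln(ro/ri) = 0.9438
Q = 2*pi*28.7650*31.6670*69.1260 / 0.9438 = 419184.8074 W

419184.8074 W


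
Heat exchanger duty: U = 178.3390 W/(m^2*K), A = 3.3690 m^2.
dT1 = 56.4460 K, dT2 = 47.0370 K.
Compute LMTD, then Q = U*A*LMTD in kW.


LMTD = 51.5986 K
Q = 178.3390 * 3.3690 * 51.5986 = 31001.6829 W = 31.0017 kW

31.0017 kW


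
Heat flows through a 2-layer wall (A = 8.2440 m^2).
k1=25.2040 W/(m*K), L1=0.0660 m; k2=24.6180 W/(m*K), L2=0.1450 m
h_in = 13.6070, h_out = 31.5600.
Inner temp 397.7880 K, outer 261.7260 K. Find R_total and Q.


R_conv_in = 1/(13.6070*8.2440) = 0.0089
R_1 = 0.0660/(25.2040*8.2440) = 0.0003
R_2 = 0.1450/(24.6180*8.2440) = 0.0007
R_conv_out = 1/(31.5600*8.2440) = 0.0038
R_total = 0.0138 K/W
Q = 136.0620 / 0.0138 = 9866.6166 W

R_total = 0.0138 K/W, Q = 9866.6166 W


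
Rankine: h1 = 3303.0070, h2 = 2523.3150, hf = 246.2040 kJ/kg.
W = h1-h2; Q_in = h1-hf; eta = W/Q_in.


W = 779.6920 kJ/kg
Q_in = 3056.8030 kJ/kg
eta = 0.2551 = 25.5068%

eta = 25.5068%


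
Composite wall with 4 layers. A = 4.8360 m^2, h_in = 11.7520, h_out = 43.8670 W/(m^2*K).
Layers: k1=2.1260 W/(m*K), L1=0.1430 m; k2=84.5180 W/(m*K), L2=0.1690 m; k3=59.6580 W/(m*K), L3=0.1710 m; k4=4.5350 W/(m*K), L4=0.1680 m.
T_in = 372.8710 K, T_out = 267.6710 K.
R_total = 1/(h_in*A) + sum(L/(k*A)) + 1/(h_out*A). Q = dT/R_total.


R_conv_in = 1/(11.7520*4.8360) = 0.0176
R_1 = 0.1430/(2.1260*4.8360) = 0.0139
R_2 = 0.1690/(84.5180*4.8360) = 0.0004
R_3 = 0.1710/(59.6580*4.8360) = 0.0006
R_4 = 0.1680/(4.5350*4.8360) = 0.0077
R_conv_out = 1/(43.8670*4.8360) = 0.0047
R_total = 0.0449 K/W
Q = 105.2000 / 0.0449 = 2343.7912 W

R_total = 0.0449 K/W, Q = 2343.7912 W


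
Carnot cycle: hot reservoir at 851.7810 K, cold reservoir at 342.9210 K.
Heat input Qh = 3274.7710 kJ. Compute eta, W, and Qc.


eta = 1 - 342.9210/851.7810 = 0.5974
W = 0.5974 * 3274.7710 = 1956.3714 kJ
Qc = 3274.7710 - 1956.3714 = 1318.3996 kJ

eta = 59.7407%, W = 1956.3714 kJ, Qc = 1318.3996 kJ


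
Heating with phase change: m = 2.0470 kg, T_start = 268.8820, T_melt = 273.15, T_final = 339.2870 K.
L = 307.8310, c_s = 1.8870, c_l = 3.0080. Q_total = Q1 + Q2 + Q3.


Q1 (sensible, solid) = 2.0470 * 1.8870 * 4.2680 = 16.4860 kJ
Q2 (latent) = 2.0470 * 307.8310 = 630.1301 kJ
Q3 (sensible, liquid) = 2.0470 * 3.0080 * 66.1370 = 407.2304 kJ
Q_total = 1053.8464 kJ

1053.8464 kJ


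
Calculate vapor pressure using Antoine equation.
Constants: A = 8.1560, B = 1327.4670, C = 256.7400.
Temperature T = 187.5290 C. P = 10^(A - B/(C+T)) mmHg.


C+T = 444.2690
B/(C+T) = 2.9880
log10(P) = 8.1560 - 2.9880 = 5.1680
P = 10^5.1680 = 147237.9441 mmHg

147237.9441 mmHg


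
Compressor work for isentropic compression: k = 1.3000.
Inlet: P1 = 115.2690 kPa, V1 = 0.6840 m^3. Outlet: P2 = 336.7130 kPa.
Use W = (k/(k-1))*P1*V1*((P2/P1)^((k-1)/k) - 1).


(k-1)/k = 0.2308
(P2/P1)^exp = 1.2807
W = 4.3333 * 115.2690 * 0.6840 * (1.2807 - 1) = 95.8897 kJ

95.8897 kJ


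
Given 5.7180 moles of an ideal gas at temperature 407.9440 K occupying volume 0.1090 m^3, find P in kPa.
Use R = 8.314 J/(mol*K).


P = nRT/V = 5.7180 * 8.314 * 407.9440 / 0.1090
= 19393.4342 / 0.1090 = 177921.4147 Pa = 177.9214 kPa

177.9214 kPa


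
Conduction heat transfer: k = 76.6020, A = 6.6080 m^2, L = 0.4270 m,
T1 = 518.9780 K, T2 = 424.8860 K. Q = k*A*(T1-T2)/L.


dT = 94.0920 K
Q = 76.6020 * 6.6080 * 94.0920 / 0.4270 = 111541.1115 W

111541.1115 W


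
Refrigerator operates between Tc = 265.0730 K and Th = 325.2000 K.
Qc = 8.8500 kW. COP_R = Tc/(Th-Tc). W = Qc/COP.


COP = 265.0730 / 60.1270 = 4.4086
W = 8.8500 / 4.4086 = 2.0075 kW

COP = 4.4086, W = 2.0075 kW


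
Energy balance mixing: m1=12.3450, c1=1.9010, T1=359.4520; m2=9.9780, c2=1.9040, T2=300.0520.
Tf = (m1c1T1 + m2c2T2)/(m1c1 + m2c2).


num = 14135.9853
den = 42.4660
Tf = 332.8781 K

332.8781 K


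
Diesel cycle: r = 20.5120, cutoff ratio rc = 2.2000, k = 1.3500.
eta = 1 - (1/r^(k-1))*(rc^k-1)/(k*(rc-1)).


r^(k-1) = 2.8787
rc^k = 2.8991
eta = 0.5928 = 59.2769%

59.2769%


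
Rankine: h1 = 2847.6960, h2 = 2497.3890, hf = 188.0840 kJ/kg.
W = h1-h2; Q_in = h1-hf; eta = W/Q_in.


W = 350.3070 kJ/kg
Q_in = 2659.6120 kJ/kg
eta = 0.1317 = 13.1714%

eta = 13.1714%


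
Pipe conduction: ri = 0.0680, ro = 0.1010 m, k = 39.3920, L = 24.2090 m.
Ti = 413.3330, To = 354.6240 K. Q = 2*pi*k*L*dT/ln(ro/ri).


dT = 58.7090 K
ln(ro/ri) = 0.3956
Q = 2*pi*39.3920*24.2090*58.7090 / 0.3956 = 889199.2456 W

889199.2456 W


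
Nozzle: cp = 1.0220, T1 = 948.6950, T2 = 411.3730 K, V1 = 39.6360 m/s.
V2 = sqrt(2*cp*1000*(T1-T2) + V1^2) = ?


dT = 537.3220 K
2*cp*1000*dT = 1098286.1680
V1^2 = 1571.0125
V2 = sqrt(1099857.1805) = 1048.7408 m/s

1048.7408 m/s


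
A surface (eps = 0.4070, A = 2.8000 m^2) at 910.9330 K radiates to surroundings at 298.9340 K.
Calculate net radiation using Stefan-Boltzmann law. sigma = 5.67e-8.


T^4 = 6.8857e+11
Tsurr^4 = 7.9855e+09
Q = 0.4070 * 5.67e-8 * 2.8000 * 6.8058e+11 = 43975.9449 W

43975.9449 W


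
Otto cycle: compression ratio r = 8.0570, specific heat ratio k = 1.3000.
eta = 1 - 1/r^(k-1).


r^(k-1) = 1.8700
eta = 1 - 1/1.8700 = 0.4653 = 46.5253%

46.5253%


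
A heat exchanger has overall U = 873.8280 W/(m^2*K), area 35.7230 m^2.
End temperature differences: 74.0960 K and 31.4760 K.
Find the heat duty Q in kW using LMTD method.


LMTD = 49.7818 K
Q = 873.8280 * 35.7230 * 49.7818 = 1553976.5662 W = 1553.9766 kW

1553.9766 kW


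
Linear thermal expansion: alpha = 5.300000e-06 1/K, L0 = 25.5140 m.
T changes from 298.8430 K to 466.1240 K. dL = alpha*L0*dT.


dT = 167.2810 K
dL = 5.300000e-06 * 25.5140 * 167.2810 = 0.022620 m
L_final = 25.536620 m

dL = 0.022620 m


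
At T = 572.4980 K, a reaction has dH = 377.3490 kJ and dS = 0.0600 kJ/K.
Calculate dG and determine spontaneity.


T*dS = 572.4980 * 0.0600 = 34.3499 kJ
dG = 377.3490 - 34.3499 = 342.9991 kJ (non-spontaneous)

dG = 342.9991 kJ, non-spontaneous


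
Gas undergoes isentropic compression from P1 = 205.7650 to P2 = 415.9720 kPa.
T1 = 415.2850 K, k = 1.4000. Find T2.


(k-1)/k = 0.2857
(P2/P1)^exp = 1.2228
T2 = 415.2850 * 1.2228 = 507.7933 K

507.7933 K


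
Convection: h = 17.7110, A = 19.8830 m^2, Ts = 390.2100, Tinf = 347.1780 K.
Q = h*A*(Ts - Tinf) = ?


dT = 43.0320 K
Q = 17.7110 * 19.8830 * 43.0320 = 15153.6247 W

15153.6247 W


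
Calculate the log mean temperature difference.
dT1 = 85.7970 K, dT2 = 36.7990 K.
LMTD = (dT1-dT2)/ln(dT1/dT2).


dT1/dT2 = 2.3315
ln(dT1/dT2) = 0.8465
LMTD = 48.9980 / 0.8465 = 57.8821 K

57.8821 K


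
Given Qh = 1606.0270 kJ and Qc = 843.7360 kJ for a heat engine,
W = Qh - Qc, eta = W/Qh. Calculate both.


W = 1606.0270 - 843.7360 = 762.2910 kJ
eta = 762.2910 / 1606.0270 = 0.4746 = 47.4644%

W = 762.2910 kJ, eta = 47.4644%


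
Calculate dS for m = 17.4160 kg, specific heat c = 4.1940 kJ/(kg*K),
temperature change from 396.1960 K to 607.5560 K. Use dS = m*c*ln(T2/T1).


T2/T1 = 1.5335
ln(T2/T1) = 0.4275
dS = 17.4160 * 4.1940 * 0.4275 = 31.2283 kJ/K

31.2283 kJ/K


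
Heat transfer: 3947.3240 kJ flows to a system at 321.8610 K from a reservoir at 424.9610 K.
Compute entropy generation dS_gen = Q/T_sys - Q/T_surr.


dS_sys = 3947.3240/321.8610 = 12.2641 kJ/K
dS_surr = -3947.3240/424.9610 = -9.2887 kJ/K
dS_gen = 12.2641 - 9.2887 = 2.9754 kJ/K (irreversible)

dS_gen = 2.9754 kJ/K, irreversible


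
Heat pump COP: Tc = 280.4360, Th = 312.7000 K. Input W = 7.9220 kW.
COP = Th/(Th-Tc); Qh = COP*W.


COP = 312.7000 / 32.2640 = 9.6919
Qh = 9.6919 * 7.9220 = 76.7794 kW

COP = 9.6919, Qh = 76.7794 kW


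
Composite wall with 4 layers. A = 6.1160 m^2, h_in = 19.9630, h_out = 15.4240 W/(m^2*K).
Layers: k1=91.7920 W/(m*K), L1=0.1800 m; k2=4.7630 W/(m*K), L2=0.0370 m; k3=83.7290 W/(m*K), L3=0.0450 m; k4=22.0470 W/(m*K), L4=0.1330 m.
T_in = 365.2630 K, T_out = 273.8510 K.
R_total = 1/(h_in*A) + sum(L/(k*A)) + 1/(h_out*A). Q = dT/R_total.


R_conv_in = 1/(19.9630*6.1160) = 0.0082
R_1 = 0.1800/(91.7920*6.1160) = 0.0003
R_2 = 0.0370/(4.7630*6.1160) = 0.0013
R_3 = 0.0450/(83.7290*6.1160) = 8.7876e-05
R_4 = 0.1330/(22.0470*6.1160) = 0.0010
R_conv_out = 1/(15.4240*6.1160) = 0.0106
R_total = 0.0215 K/W
Q = 91.4120 / 0.0215 = 4260.4080 W

R_total = 0.0215 K/W, Q = 4260.4080 W


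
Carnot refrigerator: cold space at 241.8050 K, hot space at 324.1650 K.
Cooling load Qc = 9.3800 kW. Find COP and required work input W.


COP = 241.8050 / 82.3600 = 2.9360
W = 9.3800 / 2.9360 = 3.1949 kW

COP = 2.9360, W = 3.1949 kW


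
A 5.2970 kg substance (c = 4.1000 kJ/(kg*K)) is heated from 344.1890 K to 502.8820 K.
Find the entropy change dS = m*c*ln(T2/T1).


T2/T1 = 1.4611
ln(T2/T1) = 0.3792
dS = 5.2970 * 4.1000 * 0.3792 = 8.2346 kJ/K

8.2346 kJ/K


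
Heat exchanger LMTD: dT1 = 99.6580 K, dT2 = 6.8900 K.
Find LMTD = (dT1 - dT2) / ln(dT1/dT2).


dT1/dT2 = 14.4642
ln(dT1/dT2) = 2.6717
LMTD = 92.7680 / 2.6717 = 34.7228 K

34.7228 K


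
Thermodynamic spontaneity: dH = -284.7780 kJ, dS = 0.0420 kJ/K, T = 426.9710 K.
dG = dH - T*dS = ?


T*dS = 426.9710 * 0.0420 = 17.9328 kJ
dG = -284.7780 - 17.9328 = -302.7108 kJ (spontaneous)

dG = -302.7108 kJ, spontaneous


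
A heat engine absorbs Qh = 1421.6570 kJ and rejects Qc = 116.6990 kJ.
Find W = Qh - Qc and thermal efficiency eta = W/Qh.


W = 1421.6570 - 116.6990 = 1304.9580 kJ
eta = 1304.9580 / 1421.6570 = 0.9179 = 91.7913%

W = 1304.9580 kJ, eta = 91.7913%


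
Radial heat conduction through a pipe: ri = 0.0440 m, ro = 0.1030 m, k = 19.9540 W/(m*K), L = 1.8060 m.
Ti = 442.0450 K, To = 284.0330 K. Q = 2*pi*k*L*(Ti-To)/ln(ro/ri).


dT = 158.0120 K
ln(ro/ri) = 0.8505
Q = 2*pi*19.9540*1.8060*158.0120 / 0.8505 = 42065.2272 W

42065.2272 W


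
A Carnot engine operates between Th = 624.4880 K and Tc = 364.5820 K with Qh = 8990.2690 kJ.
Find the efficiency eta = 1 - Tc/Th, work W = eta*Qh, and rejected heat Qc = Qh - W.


eta = 1 - 364.5820/624.4880 = 0.4162
W = 0.4162 * 8990.2690 = 3741.6649 kJ
Qc = 8990.2690 - 3741.6649 = 5248.6041 kJ

eta = 41.6191%, W = 3741.6649 kJ, Qc = 5248.6041 kJ


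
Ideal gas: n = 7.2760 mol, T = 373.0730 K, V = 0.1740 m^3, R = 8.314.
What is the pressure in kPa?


P = nRT/V = 7.2760 * 8.314 * 373.0730 / 0.1740
= 22568.1796 / 0.1740 = 129702.1818 Pa = 129.7022 kPa

129.7022 kPa


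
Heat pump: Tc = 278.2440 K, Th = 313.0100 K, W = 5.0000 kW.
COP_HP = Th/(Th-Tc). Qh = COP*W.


COP = 313.0100 / 34.7660 = 9.0033
Qh = 9.0033 * 5.0000 = 45.0167 kW

COP = 9.0033, Qh = 45.0167 kW


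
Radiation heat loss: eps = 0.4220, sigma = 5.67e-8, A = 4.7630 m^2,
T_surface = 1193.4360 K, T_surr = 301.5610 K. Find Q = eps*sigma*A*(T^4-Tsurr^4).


T^4 = 2.0286e+12
Tsurr^4 = 8.2699e+09
Q = 0.4220 * 5.67e-8 * 4.7630 * 2.0203e+12 = 230249.4174 W

230249.4174 W


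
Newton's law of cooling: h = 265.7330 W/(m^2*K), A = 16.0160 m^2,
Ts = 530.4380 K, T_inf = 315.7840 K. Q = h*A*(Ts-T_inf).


dT = 214.6540 K
Q = 265.7330 * 16.0160 * 214.6540 = 913563.0725 W

913563.0725 W


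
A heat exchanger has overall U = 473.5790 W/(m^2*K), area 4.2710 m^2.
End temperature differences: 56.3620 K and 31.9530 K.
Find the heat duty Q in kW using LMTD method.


LMTD = 43.0092 K
Q = 473.5790 * 4.2710 * 43.0092 = 86992.9104 W = 86.9929 kW

86.9929 kW


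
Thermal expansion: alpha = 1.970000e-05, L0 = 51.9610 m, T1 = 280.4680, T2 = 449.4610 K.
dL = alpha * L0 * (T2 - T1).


dT = 168.9930 K
dL = 1.970000e-05 * 51.9610 * 168.9930 = 0.172987 m
L_final = 52.133987 m

dL = 0.172987 m


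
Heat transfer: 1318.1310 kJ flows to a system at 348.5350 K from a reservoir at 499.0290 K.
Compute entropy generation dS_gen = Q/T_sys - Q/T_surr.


dS_sys = 1318.1310/348.5350 = 3.7819 kJ/K
dS_surr = -1318.1310/499.0290 = -2.6414 kJ/K
dS_gen = 3.7819 - 2.6414 = 1.1405 kJ/K (irreversible)

dS_gen = 1.1405 kJ/K, irreversible


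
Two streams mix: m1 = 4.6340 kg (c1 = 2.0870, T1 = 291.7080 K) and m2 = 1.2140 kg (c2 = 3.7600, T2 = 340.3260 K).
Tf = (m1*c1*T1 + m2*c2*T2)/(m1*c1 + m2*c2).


num = 4374.6198
den = 14.2358
Tf = 307.2971 K

307.2971 K


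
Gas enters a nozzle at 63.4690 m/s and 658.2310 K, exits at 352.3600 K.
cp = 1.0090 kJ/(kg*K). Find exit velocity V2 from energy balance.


dT = 305.8710 K
2*cp*1000*dT = 617247.6780
V1^2 = 4028.3140
V2 = sqrt(621275.9920) = 788.2106 m/s

788.2106 m/s


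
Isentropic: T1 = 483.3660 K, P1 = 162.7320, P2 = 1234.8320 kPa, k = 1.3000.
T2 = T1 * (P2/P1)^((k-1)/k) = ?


(k-1)/k = 0.2308
(P2/P1)^exp = 1.5963
T2 = 483.3660 * 1.5963 = 771.5857 K

771.5857 K


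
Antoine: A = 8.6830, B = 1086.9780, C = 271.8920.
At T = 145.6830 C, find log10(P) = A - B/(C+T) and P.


C+T = 417.5750
B/(C+T) = 2.6031
log10(P) = 8.6830 - 2.6031 = 6.0799
P = 10^6.0799 = 1202063.7431 mmHg

1202063.7431 mmHg


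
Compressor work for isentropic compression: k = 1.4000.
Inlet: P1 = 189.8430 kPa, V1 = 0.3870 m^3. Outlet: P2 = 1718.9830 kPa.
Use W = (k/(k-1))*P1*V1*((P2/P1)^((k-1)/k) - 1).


(k-1)/k = 0.2857
(P2/P1)^exp = 1.8767
W = 3.5000 * 189.8430 * 0.3870 * (1.8767 - 1) = 225.4351 kJ

225.4351 kJ


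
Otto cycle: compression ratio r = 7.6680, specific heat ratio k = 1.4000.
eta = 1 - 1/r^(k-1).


r^(k-1) = 2.2588
eta = 1 - 1/2.2588 = 0.5573 = 55.7282%

55.7282%


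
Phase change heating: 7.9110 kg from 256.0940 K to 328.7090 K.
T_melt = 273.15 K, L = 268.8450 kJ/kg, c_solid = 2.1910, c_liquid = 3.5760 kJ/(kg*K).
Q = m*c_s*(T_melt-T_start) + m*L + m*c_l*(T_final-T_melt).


Q1 (sensible, solid) = 7.9110 * 2.1910 * 17.0560 = 295.6317 kJ
Q2 (latent) = 7.9110 * 268.8450 = 2126.8328 kJ
Q3 (sensible, liquid) = 7.9110 * 3.5760 * 55.5590 = 1571.7494 kJ
Q_total = 3994.2139 kJ

3994.2139 kJ


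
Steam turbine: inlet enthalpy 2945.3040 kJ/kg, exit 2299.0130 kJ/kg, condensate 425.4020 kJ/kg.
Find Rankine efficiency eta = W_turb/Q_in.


W = 646.2910 kJ/kg
Q_in = 2519.9020 kJ/kg
eta = 0.2565 = 25.6475%

eta = 25.6475%


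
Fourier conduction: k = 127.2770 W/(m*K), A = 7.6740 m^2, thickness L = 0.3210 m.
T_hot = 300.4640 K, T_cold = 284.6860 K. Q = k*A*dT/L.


dT = 15.7780 K
Q = 127.2770 * 7.6740 * 15.7780 / 0.3210 = 48008.5561 W

48008.5561 W


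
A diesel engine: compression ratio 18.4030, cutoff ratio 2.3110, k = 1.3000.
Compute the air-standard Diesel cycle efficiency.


r^(k-1) = 2.3959
rc^k = 2.9713
eta = 0.5172 = 51.7241%

51.7241%


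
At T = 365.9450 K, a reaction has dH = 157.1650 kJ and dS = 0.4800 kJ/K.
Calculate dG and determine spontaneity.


T*dS = 365.9450 * 0.4800 = 175.6536 kJ
dG = 157.1650 - 175.6536 = -18.4886 kJ (spontaneous)

dG = -18.4886 kJ, spontaneous


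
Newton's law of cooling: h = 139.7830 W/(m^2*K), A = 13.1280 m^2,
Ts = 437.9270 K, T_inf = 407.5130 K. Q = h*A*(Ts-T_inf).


dT = 30.4140 K
Q = 139.7830 * 13.1280 * 30.4140 = 55811.8562 W

55811.8562 W


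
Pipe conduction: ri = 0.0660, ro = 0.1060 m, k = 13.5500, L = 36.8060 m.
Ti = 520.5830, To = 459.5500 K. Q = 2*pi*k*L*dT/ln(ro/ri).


dT = 61.0330 K
ln(ro/ri) = 0.4738
Q = 2*pi*13.5500*36.8060*61.0330 / 0.4738 = 403665.6458 W

403665.6458 W


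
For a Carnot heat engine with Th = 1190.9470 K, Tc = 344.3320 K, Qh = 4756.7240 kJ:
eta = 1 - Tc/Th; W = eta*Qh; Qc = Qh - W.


eta = 1 - 344.3320/1190.9470 = 0.7109
W = 0.7109 * 4756.7240 = 3381.4384 kJ
Qc = 4756.7240 - 3381.4384 = 1375.2856 kJ

eta = 71.0875%, W = 3381.4384 kJ, Qc = 1375.2856 kJ


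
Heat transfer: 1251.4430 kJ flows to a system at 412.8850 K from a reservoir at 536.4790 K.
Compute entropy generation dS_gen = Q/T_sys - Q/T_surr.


dS_sys = 1251.4430/412.8850 = 3.0310 kJ/K
dS_surr = -1251.4430/536.4790 = -2.3327 kJ/K
dS_gen = 3.0310 - 2.3327 = 0.6983 kJ/K (irreversible)

dS_gen = 0.6983 kJ/K, irreversible


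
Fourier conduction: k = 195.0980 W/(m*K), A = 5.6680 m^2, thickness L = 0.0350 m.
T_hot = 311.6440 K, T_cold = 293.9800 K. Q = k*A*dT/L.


dT = 17.6640 K
Q = 195.0980 * 5.6680 * 17.6640 / 0.0350 = 558089.2673 W

558089.2673 W


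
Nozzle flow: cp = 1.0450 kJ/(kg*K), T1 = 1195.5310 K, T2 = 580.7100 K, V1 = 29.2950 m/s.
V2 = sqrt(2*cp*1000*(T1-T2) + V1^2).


dT = 614.8210 K
2*cp*1000*dT = 1284975.8900
V1^2 = 858.1970
V2 = sqrt(1285834.0870) = 1133.9462 m/s

1133.9462 m/s


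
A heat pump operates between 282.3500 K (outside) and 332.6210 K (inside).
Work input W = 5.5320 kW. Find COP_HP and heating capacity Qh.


COP = 332.6210 / 50.2710 = 6.6166
Qh = 6.6166 * 5.5320 = 36.6028 kW

COP = 6.6166, Qh = 36.6028 kW


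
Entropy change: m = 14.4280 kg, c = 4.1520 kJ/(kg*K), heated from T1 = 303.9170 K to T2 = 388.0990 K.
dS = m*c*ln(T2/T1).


T2/T1 = 1.2770
ln(T2/T1) = 0.2445
dS = 14.4280 * 4.1520 * 0.2445 = 14.6471 kJ/K

14.6471 kJ/K


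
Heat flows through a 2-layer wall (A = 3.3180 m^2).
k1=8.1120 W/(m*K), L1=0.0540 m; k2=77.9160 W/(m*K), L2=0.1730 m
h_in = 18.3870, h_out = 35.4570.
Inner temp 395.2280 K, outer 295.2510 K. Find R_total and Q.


R_conv_in = 1/(18.3870*3.3180) = 0.0164
R_1 = 0.0540/(8.1120*3.3180) = 0.0020
R_2 = 0.1730/(77.9160*3.3180) = 0.0007
R_conv_out = 1/(35.4570*3.3180) = 0.0085
R_total = 0.0276 K/W
Q = 99.9770 / 0.0276 = 3626.7205 W

R_total = 0.0276 K/W, Q = 3626.7205 W


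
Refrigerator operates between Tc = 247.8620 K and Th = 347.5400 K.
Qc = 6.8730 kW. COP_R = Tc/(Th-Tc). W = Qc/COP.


COP = 247.8620 / 99.6780 = 2.4866
W = 6.8730 / 2.4866 = 2.7640 kW

COP = 2.4866, W = 2.7640 kW


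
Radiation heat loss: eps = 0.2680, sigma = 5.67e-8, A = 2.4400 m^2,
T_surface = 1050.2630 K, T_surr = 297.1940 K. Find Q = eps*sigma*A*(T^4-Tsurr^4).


T^4 = 1.2167e+12
Tsurr^4 = 7.8012e+09
Q = 0.2680 * 5.67e-8 * 2.4400 * 1.2089e+12 = 44823.5703 W

44823.5703 W


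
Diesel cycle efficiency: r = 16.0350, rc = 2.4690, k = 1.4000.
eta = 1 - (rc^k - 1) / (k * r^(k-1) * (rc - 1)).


r^(k-1) = 3.0341
rc^k = 3.5443
eta = 0.5923 = 59.2254%

59.2254%


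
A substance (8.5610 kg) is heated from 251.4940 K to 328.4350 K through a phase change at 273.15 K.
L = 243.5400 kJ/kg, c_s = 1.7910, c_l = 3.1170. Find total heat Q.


Q1 (sensible, solid) = 8.5610 * 1.7910 * 21.6560 = 332.0461 kJ
Q2 (latent) = 8.5610 * 243.5400 = 2084.9459 kJ
Q3 (sensible, liquid) = 8.5610 * 3.1170 * 55.2850 = 1475.2602 kJ
Q_total = 3892.2522 kJ

3892.2522 kJ


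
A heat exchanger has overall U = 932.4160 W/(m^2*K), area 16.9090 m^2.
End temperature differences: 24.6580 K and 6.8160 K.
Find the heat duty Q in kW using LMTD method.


LMTD = 13.8759 K
Q = 932.4160 * 16.9090 * 13.8759 = 218770.1651 W = 218.7702 kW

218.7702 kW


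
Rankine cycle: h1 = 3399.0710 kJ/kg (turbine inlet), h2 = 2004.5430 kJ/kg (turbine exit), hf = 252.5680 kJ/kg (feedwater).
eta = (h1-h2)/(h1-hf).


W = 1394.5280 kJ/kg
Q_in = 3146.5030 kJ/kg
eta = 0.4432 = 44.3199%

eta = 44.3199%


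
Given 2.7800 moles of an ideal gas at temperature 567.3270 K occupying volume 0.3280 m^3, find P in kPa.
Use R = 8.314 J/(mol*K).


P = nRT/V = 2.7800 * 8.314 * 567.3270 / 0.3280
= 13112.5836 / 0.3280 = 39977.3889 Pa = 39.9774 kPa

39.9774 kPa


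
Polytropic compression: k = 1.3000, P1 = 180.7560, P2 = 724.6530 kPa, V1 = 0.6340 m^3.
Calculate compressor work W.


(k-1)/k = 0.2308
(P2/P1)^exp = 1.3777
W = 4.3333 * 180.7560 * 0.6340 * (1.3777 - 1) = 187.5770 kJ

187.5770 kJ


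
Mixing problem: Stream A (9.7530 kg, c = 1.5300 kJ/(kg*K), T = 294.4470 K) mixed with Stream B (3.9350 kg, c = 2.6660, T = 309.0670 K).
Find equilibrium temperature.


num = 7636.0969
den = 25.4128
Tf = 300.4823 K

300.4823 K


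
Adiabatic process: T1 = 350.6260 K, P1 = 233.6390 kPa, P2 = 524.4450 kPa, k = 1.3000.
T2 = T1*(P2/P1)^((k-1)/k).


(k-1)/k = 0.2308
(P2/P1)^exp = 1.2051
T2 = 350.6260 * 1.2051 = 422.5516 K

422.5516 K


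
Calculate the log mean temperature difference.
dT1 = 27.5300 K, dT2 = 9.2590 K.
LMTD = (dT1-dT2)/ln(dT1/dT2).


dT1/dT2 = 2.9733
ln(dT1/dT2) = 1.0897
LMTD = 18.2710 / 1.0897 = 16.7673 K

16.7673 K


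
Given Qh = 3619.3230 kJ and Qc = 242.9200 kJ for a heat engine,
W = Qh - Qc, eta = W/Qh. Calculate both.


W = 3619.3230 - 242.9200 = 3376.4030 kJ
eta = 3376.4030 / 3619.3230 = 0.9329 = 93.2882%

W = 3376.4030 kJ, eta = 93.2882%


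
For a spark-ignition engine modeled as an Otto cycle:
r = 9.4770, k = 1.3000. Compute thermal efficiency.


r^(k-1) = 1.9634
eta = 1 - 1/1.9634 = 0.4907 = 49.0671%

49.0671%


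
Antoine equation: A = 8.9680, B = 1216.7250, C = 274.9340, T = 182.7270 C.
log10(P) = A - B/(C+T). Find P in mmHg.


C+T = 457.6610
B/(C+T) = 2.6586
log10(P) = 8.9680 - 2.6586 = 6.3094
P = 10^6.3094 = 2039047.7137 mmHg

2039047.7137 mmHg


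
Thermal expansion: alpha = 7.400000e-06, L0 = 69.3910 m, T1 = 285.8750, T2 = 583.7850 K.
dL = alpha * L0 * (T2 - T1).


dT = 297.9100 K
dL = 7.400000e-06 * 69.3910 * 297.9100 = 0.152975 m
L_final = 69.543975 m

dL = 0.152975 m


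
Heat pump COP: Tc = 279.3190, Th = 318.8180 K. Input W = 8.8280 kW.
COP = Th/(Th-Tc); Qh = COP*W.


COP = 318.8180 / 39.4990 = 8.0715
Qh = 8.0715 * 8.8280 = 71.2556 kW

COP = 8.0715, Qh = 71.2556 kW


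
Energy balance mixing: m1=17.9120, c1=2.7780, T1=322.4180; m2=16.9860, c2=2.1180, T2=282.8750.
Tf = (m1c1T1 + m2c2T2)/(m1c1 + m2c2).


num = 26220.1795
den = 85.7359
Tf = 305.8250 K

305.8250 K


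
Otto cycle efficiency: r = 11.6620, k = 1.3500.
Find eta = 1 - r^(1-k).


r^(k-1) = 2.3625
eta = 1 - 1/2.3625 = 0.5767 = 57.6718%

57.6718%


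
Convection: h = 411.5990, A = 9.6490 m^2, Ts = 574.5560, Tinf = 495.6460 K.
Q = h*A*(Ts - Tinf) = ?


dT = 78.9100 K
Q = 411.5990 * 9.6490 * 78.9100 = 313392.5446 W

313392.5446 W


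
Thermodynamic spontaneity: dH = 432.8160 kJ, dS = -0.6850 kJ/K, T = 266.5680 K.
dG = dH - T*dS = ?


T*dS = 266.5680 * -0.6850 = -182.5991 kJ
dG = 432.8160 + 182.5991 = 615.4151 kJ (non-spontaneous)

dG = 615.4151 kJ, non-spontaneous


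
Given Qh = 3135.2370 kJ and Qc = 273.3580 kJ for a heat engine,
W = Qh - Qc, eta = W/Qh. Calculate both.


W = 3135.2370 - 273.3580 = 2861.8790 kJ
eta = 2861.8790 / 3135.2370 = 0.9128 = 91.2811%

W = 2861.8790 kJ, eta = 91.2811%


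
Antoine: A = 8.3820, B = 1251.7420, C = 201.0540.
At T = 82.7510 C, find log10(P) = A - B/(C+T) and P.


C+T = 283.8050
B/(C+T) = 4.4106
log10(P) = 8.3820 - 4.4106 = 3.9714
P = 10^3.9714 = 9363.3091 mmHg

9363.3091 mmHg


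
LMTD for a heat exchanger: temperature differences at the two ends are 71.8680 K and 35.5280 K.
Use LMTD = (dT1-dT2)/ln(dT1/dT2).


dT1/dT2 = 2.0229
ln(dT1/dT2) = 0.7045
LMTD = 36.3400 / 0.7045 = 51.5820 K

51.5820 K


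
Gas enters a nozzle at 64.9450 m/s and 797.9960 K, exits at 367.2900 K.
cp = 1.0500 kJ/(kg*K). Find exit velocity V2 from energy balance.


dT = 430.7060 K
2*cp*1000*dT = 904482.6000
V1^2 = 4217.8530
V2 = sqrt(908700.4530) = 953.2578 m/s

953.2578 m/s


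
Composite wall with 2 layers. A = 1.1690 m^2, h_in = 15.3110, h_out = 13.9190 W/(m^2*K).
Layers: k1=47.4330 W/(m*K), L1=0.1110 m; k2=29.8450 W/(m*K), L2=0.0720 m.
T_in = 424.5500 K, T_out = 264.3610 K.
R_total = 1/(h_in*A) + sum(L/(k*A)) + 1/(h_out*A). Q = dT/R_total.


R_conv_in = 1/(15.3110*1.1690) = 0.0559
R_1 = 0.1110/(47.4330*1.1690) = 0.0020
R_2 = 0.0720/(29.8450*1.1690) = 0.0021
R_conv_out = 1/(13.9190*1.1690) = 0.0615
R_total = 0.1214 K/W
Q = 160.1890 / 0.1214 = 1319.5812 W

R_total = 0.1214 K/W, Q = 1319.5812 W


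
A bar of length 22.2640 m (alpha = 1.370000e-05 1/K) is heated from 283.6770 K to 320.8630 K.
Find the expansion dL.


dT = 37.1860 K
dL = 1.370000e-05 * 22.2640 * 37.1860 = 0.011342 m
L_final = 22.275342 m

dL = 0.011342 m


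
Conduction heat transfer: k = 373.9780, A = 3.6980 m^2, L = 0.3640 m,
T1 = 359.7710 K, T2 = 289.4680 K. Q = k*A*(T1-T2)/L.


dT = 70.3030 K
Q = 373.9780 * 3.6980 * 70.3030 / 0.3640 = 267107.1022 W

267107.1022 W


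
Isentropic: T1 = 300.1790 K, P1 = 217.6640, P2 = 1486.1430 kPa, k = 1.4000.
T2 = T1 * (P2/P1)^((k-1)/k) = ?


(k-1)/k = 0.2857
(P2/P1)^exp = 1.7313
T2 = 300.1790 * 1.7313 = 519.6899 K

519.6899 K


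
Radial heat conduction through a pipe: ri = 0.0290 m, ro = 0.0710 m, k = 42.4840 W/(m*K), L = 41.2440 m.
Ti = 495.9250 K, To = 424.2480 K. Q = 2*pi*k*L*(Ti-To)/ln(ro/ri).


dT = 71.6770 K
ln(ro/ri) = 0.8954
Q = 2*pi*42.4840*41.2440*71.6770 / 0.8954 = 881325.8616 W

881325.8616 W


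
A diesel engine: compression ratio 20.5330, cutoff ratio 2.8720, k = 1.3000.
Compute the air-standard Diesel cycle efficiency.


r^(k-1) = 2.4759
rc^k = 3.9413
eta = 0.5118 = 51.1848%

51.1848%


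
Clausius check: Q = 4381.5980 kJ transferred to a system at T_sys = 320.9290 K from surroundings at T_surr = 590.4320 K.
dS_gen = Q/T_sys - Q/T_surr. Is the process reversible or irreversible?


dS_sys = 4381.5980/320.9290 = 13.6529 kJ/K
dS_surr = -4381.5980/590.4320 = -7.4210 kJ/K
dS_gen = 13.6529 - 7.4210 = 6.2319 kJ/K (irreversible)

dS_gen = 6.2319 kJ/K, irreversible


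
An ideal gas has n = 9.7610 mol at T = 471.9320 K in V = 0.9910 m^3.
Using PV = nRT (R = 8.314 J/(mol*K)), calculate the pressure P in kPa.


P = nRT/V = 9.7610 * 8.314 * 471.9320 / 0.9910
= 38298.6759 / 0.9910 = 38646.4943 Pa = 38.6465 kPa

38.6465 kPa


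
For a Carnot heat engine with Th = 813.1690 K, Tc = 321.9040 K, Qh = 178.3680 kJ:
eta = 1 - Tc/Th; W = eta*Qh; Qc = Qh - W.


eta = 1 - 321.9040/813.1690 = 0.6041
W = 0.6041 * 178.3680 = 107.7586 kJ
Qc = 178.3680 - 107.7586 = 70.6094 kJ

eta = 60.4136%, W = 107.7586 kJ, Qc = 70.6094 kJ


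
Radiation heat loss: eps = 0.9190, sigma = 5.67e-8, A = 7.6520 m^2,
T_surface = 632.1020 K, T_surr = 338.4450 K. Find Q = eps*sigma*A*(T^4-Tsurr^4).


T^4 = 1.5964e+11
Tsurr^4 = 1.3121e+10
Q = 0.9190 * 5.67e-8 * 7.6520 * 1.4652e+11 = 58421.9890 W

58421.9890 W


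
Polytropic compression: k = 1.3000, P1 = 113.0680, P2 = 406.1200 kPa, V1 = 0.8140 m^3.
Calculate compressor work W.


(k-1)/k = 0.2308
(P2/P1)^exp = 1.3432
W = 4.3333 * 113.0680 * 0.8140 * (1.3432 - 1) = 136.8889 kJ

136.8889 kJ


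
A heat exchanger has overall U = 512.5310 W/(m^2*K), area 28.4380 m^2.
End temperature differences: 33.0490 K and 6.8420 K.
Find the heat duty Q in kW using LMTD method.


LMTD = 16.6403 K
Q = 512.5310 * 28.4380 * 16.6403 = 242538.3504 W = 242.5384 kW

242.5384 kW


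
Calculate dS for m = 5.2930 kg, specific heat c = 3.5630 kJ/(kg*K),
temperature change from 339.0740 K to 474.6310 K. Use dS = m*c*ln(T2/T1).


T2/T1 = 1.3998
ln(T2/T1) = 0.3363
dS = 5.2930 * 3.5630 * 0.3363 = 6.3426 kJ/K

6.3426 kJ/K


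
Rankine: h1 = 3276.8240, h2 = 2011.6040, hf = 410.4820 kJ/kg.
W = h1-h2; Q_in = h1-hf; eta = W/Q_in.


W = 1265.2200 kJ/kg
Q_in = 2866.3420 kJ/kg
eta = 0.4414 = 44.1406%

eta = 44.1406%


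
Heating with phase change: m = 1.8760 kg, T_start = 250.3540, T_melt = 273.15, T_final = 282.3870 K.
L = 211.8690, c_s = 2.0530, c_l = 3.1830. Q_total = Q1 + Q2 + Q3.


Q1 (sensible, solid) = 1.8760 * 2.0530 * 22.7960 = 87.7972 kJ
Q2 (latent) = 1.8760 * 211.8690 = 397.4662 kJ
Q3 (sensible, liquid) = 1.8760 * 3.1830 * 9.2370 = 55.1570 kJ
Q_total = 540.4204 kJ

540.4204 kJ


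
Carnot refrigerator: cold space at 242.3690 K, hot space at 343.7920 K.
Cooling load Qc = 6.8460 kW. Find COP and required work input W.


COP = 242.3690 / 101.4230 = 2.3897
W = 6.8460 / 2.3897 = 2.8648 kW

COP = 2.3897, W = 2.8648 kW


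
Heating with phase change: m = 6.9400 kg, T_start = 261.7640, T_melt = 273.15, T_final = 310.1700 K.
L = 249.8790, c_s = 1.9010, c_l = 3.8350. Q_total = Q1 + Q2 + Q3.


Q1 (sensible, solid) = 6.9400 * 1.9010 * 11.3860 = 150.2148 kJ
Q2 (latent) = 6.9400 * 249.8790 = 1734.1603 kJ
Q3 (sensible, liquid) = 6.9400 * 3.8350 * 37.0200 = 985.2836 kJ
Q_total = 2869.6587 kJ

2869.6587 kJ


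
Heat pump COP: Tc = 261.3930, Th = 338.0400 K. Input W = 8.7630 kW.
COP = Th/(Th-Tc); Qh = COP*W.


COP = 338.0400 / 76.6470 = 4.4103
Qh = 4.4103 * 8.7630 = 38.6479 kW

COP = 4.4103, Qh = 38.6479 kW


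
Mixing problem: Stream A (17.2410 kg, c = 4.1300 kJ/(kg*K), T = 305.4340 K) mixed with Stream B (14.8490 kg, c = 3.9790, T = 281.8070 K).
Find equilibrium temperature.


num = 38398.8617
den = 130.2895
Tf = 294.7195 K

294.7195 K


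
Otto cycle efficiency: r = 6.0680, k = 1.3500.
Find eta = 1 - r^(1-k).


r^(k-1) = 1.8796
eta = 1 - 1/1.8796 = 0.4680 = 46.7973%

46.7973%
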